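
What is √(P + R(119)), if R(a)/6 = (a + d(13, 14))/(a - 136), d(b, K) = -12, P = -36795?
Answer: 3*I*√1182741/17 ≈ 191.92*I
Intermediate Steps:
R(a) = 6*(-12 + a)/(-136 + a) (R(a) = 6*((a - 12)/(a - 136)) = 6*((-12 + a)/(-136 + a)) = 6*(-12 + a)/(-136 + a))
√(P + R(119)) = √(-36795 + 6*(-12 + 119)/(-136 + 119)) = √(-36795 + 6*107/(-17)) = √(-36795 + 6*(-1/17)*107) = √(-36795 - 642/17) = √(-626157/17) = 3*I*√1182741/17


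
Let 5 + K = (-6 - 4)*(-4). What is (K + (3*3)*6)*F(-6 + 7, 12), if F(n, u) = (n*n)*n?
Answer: 89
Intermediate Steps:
F(n, u) = n³ (F(n, u) = n²*n = n³)
K = 35 (K = -5 + (-6 - 4)*(-4) = -5 - 10*(-4) = -5 + 40 = 35)
(K + (3*3)*6)*F(-6 + 7, 12) = (35 + (3*3)*6)*(-6 + 7)³ = (35 + 9*6)*1³ = (35 + 54)*1 = 89*1 = 89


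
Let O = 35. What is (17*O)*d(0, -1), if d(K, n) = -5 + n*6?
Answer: -6545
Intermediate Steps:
d(K, n) = -5 + 6*n
(17*O)*d(0, -1) = (17*35)*(-5 + 6*(-1)) = 595*(-5 - 6) = 595*(-11) = -6545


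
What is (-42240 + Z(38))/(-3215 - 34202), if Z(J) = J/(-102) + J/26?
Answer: 28004398/24807471 ≈ 1.1289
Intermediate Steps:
Z(J) = 19*J/663 (Z(J) = J*(-1/102) + J*(1/26) = -J/102 + J/26 = 19*J/663)
(-42240 + Z(38))/(-3215 - 34202) = (-42240 + (19/663)*38)/(-3215 - 34202) = (-42240 + 722/663)/(-37417) = -28004398/663*(-1/37417) = 28004398/24807471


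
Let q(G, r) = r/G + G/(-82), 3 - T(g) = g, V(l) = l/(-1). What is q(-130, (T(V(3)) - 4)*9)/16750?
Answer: 1928/22319375 ≈ 8.6382e-5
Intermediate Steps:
V(l) = -l (V(l) = l*(-1) = -l)
T(g) = 3 - g
q(G, r) = -G/82 + r/G (q(G, r) = r/G + G*(-1/82) = r/G - G/82 = -G/82 + r/G)
q(-130, (T(V(3)) - 4)*9)/16750 = (-1/82*(-130) + (((3 - (-1)*3) - 4)*9)/(-130))/16750 = (65/41 + (((3 - 1*(-3)) - 4)*9)*(-1/130))*(1/16750) = (65/41 + (((3 + 3) - 4)*9)*(-1/130))*(1/16750) = (65/41 + ((6 - 4)*9)*(-1/130))*(1/16750) = (65/41 + (2*9)*(-1/130))*(1/16750) = (65/41 + 18*(-1/130))*(1/16750) = (65/41 - 9/65)*(1/16750) = (3856/2665)*(1/16750) = 1928/22319375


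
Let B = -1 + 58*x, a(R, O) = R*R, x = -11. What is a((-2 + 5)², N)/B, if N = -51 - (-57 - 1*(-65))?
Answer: -9/71 ≈ -0.12676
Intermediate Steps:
N = -59 (N = -51 - (-57 + 65) = -51 - 1*8 = -51 - 8 = -59)
a(R, O) = R²
B = -639 (B = -1 + 58*(-11) = -1 - 638 = -639)
a((-2 + 5)², N)/B = ((-2 + 5)²)²/(-639) = (3²)²*(-1/639) = 9²*(-1/639) = 81*(-1/639) = -9/71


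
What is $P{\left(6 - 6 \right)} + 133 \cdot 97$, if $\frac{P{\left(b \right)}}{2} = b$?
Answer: $12901$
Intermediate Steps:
$P{\left(b \right)} = 2 b$
$P{\left(6 - 6 \right)} + 133 \cdot 97 = 2 \left(6 - 6\right) + 133 \cdot 97 = 2 \left(6 - 6\right) + 12901 = 2 \cdot 0 + 12901 = 0 + 12901 = 12901$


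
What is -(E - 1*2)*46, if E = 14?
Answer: -552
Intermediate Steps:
-(E - 1*2)*46 = -(14 - 1*2)*46 = -(14 - 2)*46 = -1*12*46 = -12*46 = -552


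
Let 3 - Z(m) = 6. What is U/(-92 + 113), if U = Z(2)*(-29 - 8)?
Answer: 37/7 ≈ 5.2857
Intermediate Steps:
Z(m) = -3 (Z(m) = 3 - 1*6 = 3 - 6 = -3)
U = 111 (U = -3*(-29 - 8) = -3*(-37) = 111)
U/(-92 + 113) = 111/(-92 + 113) = 111/21 = (1/21)*111 = 37/7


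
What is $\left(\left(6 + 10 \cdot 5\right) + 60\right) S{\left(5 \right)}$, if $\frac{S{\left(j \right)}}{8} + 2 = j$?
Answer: $2784$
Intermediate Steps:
$S{\left(j \right)} = -16 + 8 j$
$\left(\left(6 + 10 \cdot 5\right) + 60\right) S{\left(5 \right)} = \left(\left(6 + 10 \cdot 5\right) + 60\right) \left(-16 + 8 \cdot 5\right) = \left(\left(6 + 50\right) + 60\right) \left(-16 + 40\right) = \left(56 + 60\right) 24 = 116 \cdot 24 = 2784$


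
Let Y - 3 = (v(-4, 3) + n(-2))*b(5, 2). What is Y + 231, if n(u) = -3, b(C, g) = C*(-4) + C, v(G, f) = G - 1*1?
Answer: 354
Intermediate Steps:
v(G, f) = -1 + G (v(G, f) = G - 1 = -1 + G)
b(C, g) = -3*C (b(C, g) = -4*C + C = -3*C)
Y = 123 (Y = 3 + ((-1 - 4) - 3)*(-3*5) = 3 + (-5 - 3)*(-15) = 3 - 8*(-15) = 3 + 120 = 123)
Y + 231 = 123 + 231 = 354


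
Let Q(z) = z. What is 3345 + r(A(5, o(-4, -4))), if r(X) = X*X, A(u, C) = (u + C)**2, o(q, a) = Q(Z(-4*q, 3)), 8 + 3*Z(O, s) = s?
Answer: 280945/81 ≈ 3468.5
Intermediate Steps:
Z(O, s) = -8/3 + s/3
o(q, a) = -5/3 (o(q, a) = -8/3 + (1/3)*3 = -8/3 + 1 = -5/3)
A(u, C) = (C + u)**2
r(X) = X**2
3345 + r(A(5, o(-4, -4))) = 3345 + ((-5/3 + 5)**2)**2 = 3345 + ((10/3)**2)**2 = 3345 + (100/9)**2 = 3345 + 10000/81 = 280945/81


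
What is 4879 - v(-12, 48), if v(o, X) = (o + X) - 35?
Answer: 4878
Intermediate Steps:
v(o, X) = -35 + X + o (v(o, X) = (X + o) - 35 = -35 + X + o)
4879 - v(-12, 48) = 4879 - (-35 + 48 - 12) = 4879 - 1*1 = 4879 - 1 = 4878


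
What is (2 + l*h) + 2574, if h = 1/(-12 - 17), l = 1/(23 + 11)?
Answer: 2539935/986 ≈ 2576.0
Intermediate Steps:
l = 1/34 ≈ 0.029412
h = -1/29 (h = 1/(-29) = -1/29 ≈ -0.034483)
(2 + l*h) + 2574 = (2 + (1/34)*(-1/29)) + 2574 = (2 - 1/986) + 2574 = 1971/986 + 2574 = 2539935/986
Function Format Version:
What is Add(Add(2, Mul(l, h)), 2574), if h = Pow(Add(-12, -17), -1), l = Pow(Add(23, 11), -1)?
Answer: Rational(2539935, 986) ≈ 2576.0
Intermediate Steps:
l = Rational(1, 34) (l = Pow(34, -1) = Rational(1, 34) ≈ 0.029412)
h = Rational(-1, 29) (h = Pow(-29, -1) = Rational(-1, 29) ≈ -0.034483)
Add(Add(2, Mul(l, h)), 2574) = Add(Add(2, Mul(Rational(1, 34), Rational(-1, 29))), 2574) = Add(Add(2, Rational(-1, 986)), 2574) = Add(Rational(1971, 986), 2574) = Rational(2539935, 986)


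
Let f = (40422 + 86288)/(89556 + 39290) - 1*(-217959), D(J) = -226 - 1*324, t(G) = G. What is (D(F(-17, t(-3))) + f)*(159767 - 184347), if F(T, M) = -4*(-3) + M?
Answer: -344272478637960/64423 ≈ -5.3439e+9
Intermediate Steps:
F(T, M) = 12 + M
D(J) = -550 (D(J) = -226 - 324 = -550)
f = 14041636012/64423 (f = 126710/128846 + 217959 = 126710*(1/128846) + 217959 = 63355/64423 + 217959 = 14041636012/64423 ≈ 2.1796e+5)
(D(F(-17, t(-3))) + f)*(159767 - 184347) = (-550 + 14041636012/64423)*(159767 - 184347) = (14006203362/64423)*(-24580) = -344272478637960/64423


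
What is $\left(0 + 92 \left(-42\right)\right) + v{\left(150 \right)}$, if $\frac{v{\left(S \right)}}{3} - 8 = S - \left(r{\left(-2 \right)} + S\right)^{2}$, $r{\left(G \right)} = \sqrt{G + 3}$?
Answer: $-71793$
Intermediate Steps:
$r{\left(G \right)} = \sqrt{3 + G}$
$v{\left(S \right)} = 24 - 3 \left(1 + S\right)^{2} + 3 S$ ($v{\left(S \right)} = 24 + 3 \left(S - \left(\sqrt{3 - 2} + S\right)^{2}\right) = 24 + 3 \left(S - \left(\sqrt{1} + S\right)^{2}\right) = 24 + 3 \left(S - \left(1 + S\right)^{2}\right) = 24 + \left(- 3 \left(1 + S\right)^{2} + 3 S\right) = 24 - 3 \left(1 + S\right)^{2} + 3 S$)
$\left(0 + 92 \left(-42\right)\right) + v{\left(150 \right)} = \left(0 + 92 \left(-42\right)\right) - \left(429 + 67500\right) = \left(0 - 3864\right) - 67929 = -3864 - 67929 = -71793$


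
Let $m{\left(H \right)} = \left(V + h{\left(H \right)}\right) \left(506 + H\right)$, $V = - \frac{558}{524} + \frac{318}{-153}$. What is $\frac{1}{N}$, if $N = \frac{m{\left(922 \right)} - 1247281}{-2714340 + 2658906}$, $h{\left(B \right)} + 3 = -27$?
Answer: $\frac{7261854}{169593865} \approx 0.042819$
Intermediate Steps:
$h{\left(B \right)} = -30$ ($h{\left(B \right)} = -3 - 27 = -30$)
$V = - \frac{42001}{13362}$ ($V = \left(-558\right) \frac{1}{524} + 318 \left(- \frac{1}{153}\right) = - \frac{279}{262} - \frac{106}{51} = - \frac{42001}{13362} \approx -3.1433$)
$m{\left(H \right)} = - \frac{112043833}{6681} - \frac{442861 H}{13362}$ ($m{\left(H \right)} = \left(- \frac{42001}{13362} - 30\right) \left(506 + H\right) = - \frac{442861 \left(506 + H\right)}{13362} = - \frac{112043833}{6681} - \frac{442861 H}{13362}$)
$N = \frac{169593865}{7261854}$ ($N = \frac{\left(- \frac{112043833}{6681} - \frac{204158921}{6681}\right) - 1247281}{-2714340 + 2658906} = \frac{\left(- \frac{112043833}{6681} - \frac{204158921}{6681}\right) - 1247281}{-55434} = \left(- \frac{6200054}{131} - 1247281\right) \left(- \frac{1}{55434}\right) = \left(- \frac{169593865}{131}\right) \left(- \frac{1}{55434}\right) = \frac{169593865}{7261854} \approx 23.354$)
$\frac{1}{N} = \frac{1}{\frac{169593865}{7261854}} = \frac{7261854}{169593865}$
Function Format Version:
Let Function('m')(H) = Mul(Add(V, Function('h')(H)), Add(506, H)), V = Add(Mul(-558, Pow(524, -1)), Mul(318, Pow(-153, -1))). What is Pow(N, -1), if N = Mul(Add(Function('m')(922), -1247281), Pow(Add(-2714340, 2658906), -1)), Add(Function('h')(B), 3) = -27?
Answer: Rational(7261854, 169593865) ≈ 0.042819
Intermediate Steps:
Function('h')(B) = -30 (Function('h')(B) = Add(-3, -27) = -30)
V = Rational(-42001, 13362) (V = Add(Mul(-558, Rational(1, 524)), Mul(318, Rational(-1, 153))) = Add(Rational(-279, 262), Rational(-106, 51)) = Rational(-42001, 13362) ≈ -3.1433)
Function('m')(H) = Add(Rational(-112043833, 6681), Mul(Rational(-442861, 13362), H)) (Function('m')(H) = Mul(Add(Rational(-42001, 13362), -30), Add(506, H)) = Mul(Rational(-442861, 13362), Add(506, H)) = Add(Rational(-112043833, 6681), Mul(Rational(-442861, 13362), H)))
N = Rational(169593865, 7261854) (N = Mul(Add(Add(Rational(-112043833, 6681), Mul(Rational(-442861, 13362), 922)), -1247281), Pow(Add(-2714340, 2658906), -1)) = Mul(Add(Add(Rational(-112043833, 6681), Rational(-204158921, 6681)), -1247281), Pow(-55434, -1)) = Mul(Add(Rational(-6200054, 131), -1247281), Rational(-1, 55434)) = Mul(Rational(-169593865, 131), Rational(-1, 55434)) = Rational(169593865, 7261854) ≈ 23.354)
Pow(N, -1) = Pow(Rational(169593865, 7261854), -1) = Rational(7261854, 169593865)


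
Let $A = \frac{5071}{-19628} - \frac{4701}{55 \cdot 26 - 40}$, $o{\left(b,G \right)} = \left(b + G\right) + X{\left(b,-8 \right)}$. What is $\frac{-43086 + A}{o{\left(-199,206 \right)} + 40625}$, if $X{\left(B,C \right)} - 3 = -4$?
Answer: $- \frac{587805605519}{554266161260} \approx -1.0605$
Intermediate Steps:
$X{\left(B,C \right)} = -1$ ($X{\left(B,C \right)} = 3 - 4 = -1$)
$o{\left(b,G \right)} = -1 + G + b$ ($o{\left(b,G \right)} = \left(b + G\right) - 1 = \left(G + b\right) - 1 = -1 + G + b$)
$A = - \frac{49659959}{13641460}$ ($A = 5071 \left(- \frac{1}{19628}\right) - \frac{4701}{1430 - 40} = - \frac{5071}{19628} - \frac{4701}{1390} = - \frac{49659959}{13641460} \approx -3.6404$)
$\frac{-43086 + A}{o{\left(-199,206 \right)} + 40625} = \frac{-43086 - \frac{49659959}{13641460}}{\left(-1 + 206 - 199\right) + 40625} = - \frac{587805605519}{13641460 \left(6 + 40625\right)} = - \frac{587805605519}{13641460 \cdot 40631} = \left(- \frac{587805605519}{13641460}\right) \frac{1}{40631} = - \frac{587805605519}{554266161260}$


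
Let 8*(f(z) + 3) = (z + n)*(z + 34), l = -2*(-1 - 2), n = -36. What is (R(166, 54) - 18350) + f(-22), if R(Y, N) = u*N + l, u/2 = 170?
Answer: -74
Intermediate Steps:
u = 340 (u = 2*170 = 340)
l = 6 (l = -2*(-3) = 6)
R(Y, N) = 6 + 340*N (R(Y, N) = 340*N + 6 = 6 + 340*N)
f(z) = -3 + (-36 + z)*(34 + z)/8 (f(z) = -3 + ((z - 36)*(z + 34))/8 = -3 + ((-36 + z)*(34 + z))/8 = -3 + (-36 + z)*(34 + z)/8)
(R(166, 54) - 18350) + f(-22) = ((6 + 340*54) - 18350) + (-156 - 1/4*(-22) + (1/8)*(-22)**2) = ((6 + 18360) - 18350) + (-156 + 11/2 + (1/8)*484) = (18366 - 18350) + (-156 + 11/2 + 121/2) = 16 - 90 = -74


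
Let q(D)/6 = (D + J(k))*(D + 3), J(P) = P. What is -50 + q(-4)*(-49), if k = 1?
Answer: -932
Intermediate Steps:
q(D) = 6*(1 + D)*(3 + D) (q(D) = 6*((D + 1)*(D + 3)) = 6*((1 + D)*(3 + D)) = 6*(1 + D)*(3 + D))
-50 + q(-4)*(-49) = -50 + (18 + 6*(-4)² + 24*(-4))*(-49) = -50 + (18 + 6*16 - 96)*(-49) = -50 + (18 + 96 - 96)*(-49) = -50 + 18*(-49) = -50 - 882 = -932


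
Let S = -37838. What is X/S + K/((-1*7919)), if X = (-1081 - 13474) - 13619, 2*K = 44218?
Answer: -306725218/149819561 ≈ -2.0473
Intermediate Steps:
K = 22109 (K = (½)*44218 = 22109)
X = -28174 (X = -14555 - 13619 = -28174)
X/S + K/((-1*7919)) = -28174/(-37838) + 22109/((-1*7919)) = -28174*(-1/37838) + 22109/(-7919) = 14087/18919 + 22109*(-1/7919) = 14087/18919 - 22109/7919 = -306725218/149819561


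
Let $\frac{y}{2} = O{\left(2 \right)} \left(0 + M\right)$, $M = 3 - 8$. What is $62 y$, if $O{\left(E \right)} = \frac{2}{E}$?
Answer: $-620$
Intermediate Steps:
$M = -5$
$y = -10$ ($y = 2 \cdot \frac{2}{2} \left(0 - 5\right) = 2 \cdot 2 \cdot \frac{1}{2} \left(-5\right) = 2 \cdot 1 \left(-5\right) = 2 \left(-5\right) = -10$)
$62 y = 62 \left(-10\right) = -620$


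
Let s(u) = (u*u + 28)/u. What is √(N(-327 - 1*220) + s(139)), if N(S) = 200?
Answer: √6553711/139 ≈ 18.417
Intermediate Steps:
s(u) = (28 + u²)/u (s(u) = (u² + 28)/u = (28 + u²)/u)
√(N(-327 - 1*220) + s(139)) = √(200 + (139 + 28/139)) = √(200 + 19349/139) = √(47149/139) = √6553711/139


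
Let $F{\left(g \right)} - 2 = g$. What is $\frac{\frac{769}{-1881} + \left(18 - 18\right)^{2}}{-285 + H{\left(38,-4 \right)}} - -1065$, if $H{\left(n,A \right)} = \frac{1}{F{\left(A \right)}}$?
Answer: $\frac{1143865853}{1074051} \approx 1065.0$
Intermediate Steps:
$F{\left(g \right)} = 2 + g$
$H{\left(n,A \right)} = \frac{1}{2 + A}$
$\frac{\frac{769}{-1881} + \left(18 - 18\right)^{2}}{-285 + H{\left(38,-4 \right)}} - -1065 = \frac{\frac{769}{-1881} + \left(18 - 18\right)^{2}}{-285 + \frac{1}{2 - 4}} - -1065 = \frac{769 \left(- \frac{1}{1881}\right) + 0^{2}}{-285 + \frac{1}{-2}} + 1065 = \frac{- \frac{769}{1881} + 0}{-285 - \frac{1}{2}} + 1065 = - \frac{769}{1881 \left(- \frac{571}{2}\right)} + 1065 = \left(- \frac{769}{1881}\right) \left(- \frac{2}{571}\right) + 1065 = \frac{1538}{1074051} + 1065 = \frac{1143865853}{1074051}$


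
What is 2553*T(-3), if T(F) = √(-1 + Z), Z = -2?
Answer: 2553*I*√3 ≈ 4421.9*I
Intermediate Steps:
T(F) = I*√3 (T(F) = √(-1 - 2) = √(-3) = I*√3)
2553*T(-3) = 2553*(I*√3) = 2553*I*√3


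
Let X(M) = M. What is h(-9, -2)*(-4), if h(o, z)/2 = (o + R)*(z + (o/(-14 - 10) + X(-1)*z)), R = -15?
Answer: 72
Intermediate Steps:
h(o, z) = -o*(-15 + o)/12 (h(o, z) = 2*((o - 15)*(z + (o/(-14 - 10) - z))) = 2*((-15 + o)*(z + (o/(-24) - z))) = 2*((-15 + o)*(z + (-o/24 - z))) = 2*((-15 + o)*(z + (-z - o/24))) = 2*((-15 + o)*(-o/24)) = 2*(-o*(-15 + o)/24) = -o*(-15 + o)/12)
h(-9, -2)*(-4) = ((1/12)*(-9)*(15 - 1*(-9)))*(-4) = ((1/12)*(-9)*(15 + 9))*(-4) = ((1/12)*(-9)*24)*(-4) = -18*(-4) = 72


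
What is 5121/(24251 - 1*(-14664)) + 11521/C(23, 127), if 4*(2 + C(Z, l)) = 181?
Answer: 1794244793/6732295 ≈ 266.51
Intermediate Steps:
C(Z, l) = 173/4 (C(Z, l) = -2 + (¼)*181 = -2 + 181/4 = 173/4)
5121/(24251 - 1*(-14664)) + 11521/C(23, 127) = 5121/(24251 - 1*(-14664)) + 11521/(173/4) = 5121/(24251 + 14664) + 11521*(4/173) = 5121/38915 + 46084/173 = 1794244793/6732295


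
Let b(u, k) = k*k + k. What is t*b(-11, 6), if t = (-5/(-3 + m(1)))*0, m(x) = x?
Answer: 0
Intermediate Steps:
b(u, k) = k + k² (b(u, k) = k² + k = k + k²)
t = 0 (t = (-5/(-3 + 1))*0 = (-5/(-2))*0 = -½*(-5)*0 = (5/2)*0 = 0)
t*b(-11, 6) = 0*(6*(1 + 6)) = 0*(6*7) = 0*42 = 0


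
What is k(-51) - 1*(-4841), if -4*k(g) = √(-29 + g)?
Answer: 4841 - I*√5 ≈ 4841.0 - 2.2361*I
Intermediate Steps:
k(g) = -√(-29 + g)/4
k(-51) - 1*(-4841) = -√(-29 - 51)/4 - 1*(-4841) = -I*√5 + 4841 = 4841 - I*√5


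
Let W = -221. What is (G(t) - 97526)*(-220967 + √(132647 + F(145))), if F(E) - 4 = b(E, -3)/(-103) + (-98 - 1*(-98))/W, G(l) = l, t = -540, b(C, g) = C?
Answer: 21669349822 - 196132*√351819881/103 ≈ 2.1634e+10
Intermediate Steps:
F(E) = 4 - E/103 (F(E) = 4 + (E/(-103) + (-98 - 1*(-98))/(-221)) = 4 + (E*(-1/103) + (-98 + 98)*(-1/221)) = 4 + (-E/103 + 0*(-1/221)) = 4 + (-E/103 + 0) = 4 - E/103)
(G(t) - 97526)*(-220967 + √(132647 + F(145))) = (-540 - 97526)*(-220967 + √(132647 + (4 - 1/103*145))) = -98066*(-220967 + √(132647 + (4 - 145/103))) = -98066*(-220967 + √(132647 + 267/103)) = -98066*(-220967 + √(13662908/103)) = -98066*(-220967 + 2*√351819881/103) = 21669349822 - 196132*√351819881/103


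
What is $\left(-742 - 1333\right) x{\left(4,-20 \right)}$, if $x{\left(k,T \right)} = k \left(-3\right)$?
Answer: $24900$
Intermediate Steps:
$x{\left(k,T \right)} = - 3 k$
$\left(-742 - 1333\right) x{\left(4,-20 \right)} = \left(-742 - 1333\right) \left(\left(-3\right) 4\right) = \left(-2075\right) \left(-12\right) = 24900$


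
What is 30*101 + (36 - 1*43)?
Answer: 3023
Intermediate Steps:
30*101 + (36 - 1*43) = 3030 + (36 - 43) = 3030 - 7 = 3023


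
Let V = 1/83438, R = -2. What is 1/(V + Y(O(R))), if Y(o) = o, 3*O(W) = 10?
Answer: 250314/834383 ≈ 0.30000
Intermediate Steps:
V = 1/83438 ≈ 1.1985e-5
O(W) = 10/3 (O(W) = (⅓)*10 = 10/3)
1/(V + Y(O(R))) = 1/(1/83438 + 10/3) = 1/(834383/250314) = 250314/834383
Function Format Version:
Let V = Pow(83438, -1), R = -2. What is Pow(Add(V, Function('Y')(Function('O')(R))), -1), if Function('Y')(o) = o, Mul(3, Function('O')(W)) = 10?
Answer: Rational(250314, 834383) ≈ 0.30000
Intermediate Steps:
V = Rational(1, 83438) ≈ 1.1985e-5
Function('O')(W) = Rational(10, 3) (Function('O')(W) = Mul(Rational(1, 3), 10) = Rational(10, 3))
Pow(Add(V, Function('Y')(Function('O')(R))), -1) = Pow(Add(Rational(1, 83438), Rational(10, 3)), -1) = Pow(Rational(834383, 250314), -1) = Rational(250314, 834383)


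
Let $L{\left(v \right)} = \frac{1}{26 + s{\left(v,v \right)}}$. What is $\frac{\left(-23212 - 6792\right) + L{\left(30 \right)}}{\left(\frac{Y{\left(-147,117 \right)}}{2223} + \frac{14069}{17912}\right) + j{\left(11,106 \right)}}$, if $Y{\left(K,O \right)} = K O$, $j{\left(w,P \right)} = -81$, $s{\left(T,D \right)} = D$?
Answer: $\frac{71478366643}{209526247} \approx 341.14$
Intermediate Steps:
$L{\left(v \right)} = \frac{1}{26 + v}$
$\frac{\left(-23212 - 6792\right) + L{\left(30 \right)}}{\left(\frac{Y{\left(-147,117 \right)}}{2223} + \frac{14069}{17912}\right) + j{\left(11,106 \right)}} = \frac{\left(-23212 - 6792\right) + \frac{1}{26 + 30}}{\left(\frac{\left(-147\right) 117}{2223} + \frac{14069}{17912}\right) - 81} = \frac{\left(-23212 - 6792\right) + \frac{1}{56}}{\left(\left(-17199\right) \frac{1}{2223} + 14069 \cdot \frac{1}{17912}\right) - 81} = \frac{-30004 + \frac{1}{56}}{\left(- \frac{147}{19} + \frac{14069}{17912}\right) - 81} = - \frac{1680223}{56 \left(- \frac{2365753}{340328} - 81\right)} = - \frac{1680223}{56 \left(- \frac{29932321}{340328}\right)} = \left(- \frac{1680223}{56}\right) \left(- \frac{340328}{29932321}\right) = \frac{71478366643}{209526247}$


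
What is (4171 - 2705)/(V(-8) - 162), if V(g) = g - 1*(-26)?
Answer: -733/72 ≈ -10.181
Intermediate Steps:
V(g) = 26 + g (V(g) = g + 26 = 26 + g)
(4171 - 2705)/(V(-8) - 162) = (4171 - 2705)/((26 - 8) - 162) = 1466/(18 - 162) = 1466/(-144) = 1466*(-1/144) = -733/72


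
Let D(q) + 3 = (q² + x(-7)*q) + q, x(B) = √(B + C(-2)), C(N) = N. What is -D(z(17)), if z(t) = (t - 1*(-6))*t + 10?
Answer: -161199 - 1203*I ≈ -1.612e+5 - 1203.0*I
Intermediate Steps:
x(B) = √(-2 + B) (x(B) = √(B - 2) = √(-2 + B))
z(t) = 10 + t*(6 + t) (z(t) = (t + 6)*t + 10 = (6 + t)*t + 10 = t*(6 + t) + 10 = 10 + t*(6 + t))
D(q) = -3 + q + q² + 3*I*q (D(q) = -3 + ((q² + √(-2 - 7)*q) + q) = -3 + ((q² + √(-9)*q) + q) = -3 + ((q² + (3*I)*q) + q) = -3 + ((q² + 3*I*q) + q) = -3 + (q + q² + 3*I*q) = -3 + q + q² + 3*I*q)
-D(z(17)) = -(-3 + (10 + 17² + 6*17) + (10 + 17² + 6*17)² + 3*I*(10 + 17² + 6*17)) = -(-3 + (10 + 289 + 102) + (10 + 289 + 102)² + 3*I*(10 + 289 + 102)) = -(-3 + 401 + 401² + 3*I*401) = -(-3 + 401 + 160801 + 1203*I) = -(161199 + 1203*I) = -161199 - 1203*I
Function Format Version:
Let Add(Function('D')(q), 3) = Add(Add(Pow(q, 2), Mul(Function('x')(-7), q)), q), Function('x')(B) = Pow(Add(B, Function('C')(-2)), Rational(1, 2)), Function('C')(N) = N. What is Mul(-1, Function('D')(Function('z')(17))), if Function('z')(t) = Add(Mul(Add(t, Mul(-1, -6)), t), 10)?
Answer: Add(-161199, Mul(-1203, I)) ≈ Add(-1.6120e+5, Mul(-1203.0, I))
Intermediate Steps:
Function('x')(B) = Pow(Add(-2, B), Rational(1, 2)) (Function('x')(B) = Pow(Add(B, -2), Rational(1, 2)) = Pow(Add(-2, B), Rational(1, 2)))
Function('z')(t) = Add(10, Mul(t, Add(6, t))) (Function('z')(t) = Add(Mul(Add(t, 6), t), 10) = Add(Mul(Add(6, t), t), 10) = Add(Mul(t, Add(6, t)), 10) = Add(10, Mul(t, Add(6, t))))
Function('D')(q) = Add(-3, q, Pow(q, 2), Mul(3, I, q)) (Function('D')(q) = Add(-3, Add(Add(Pow(q, 2), Mul(Pow(Add(-2, -7), Rational(1, 2)), q)), q)) = Add(-3, Add(Add(Pow(q, 2), Mul(Pow(-9, Rational(1, 2)), q)), q)) = Add(-3, Add(Add(Pow(q, 2), Mul(Mul(3, I), q)), q)) = Add(-3, Add(Add(Pow(q, 2), Mul(3, I, q)), q)) = Add(-3, Add(q, Pow(q, 2), Mul(3, I, q))) = Add(-3, q, Pow(q, 2), Mul(3, I, q)))
Mul(-1, Function('D')(Function('z')(17))) = Mul(-1, Add(-3, Add(10, Pow(17, 2), Mul(6, 17)), Pow(Add(10, Pow(17, 2), Mul(6, 17)), 2), Mul(3, I, Add(10, Pow(17, 2), Mul(6, 17))))) = Mul(-1, Add(-3, Add(10, 289, 102), Pow(Add(10, 289, 102), 2), Mul(3, I, Add(10, 289, 102)))) = Mul(-1, Add(-3, 401, Pow(401, 2), Mul(3, I, 401))) = Mul(-1, Add(-3, 401, 160801, Mul(1203, I))) = Mul(-1, Add(161199, Mul(1203, I))) = Add(-161199, Mul(-1203, I))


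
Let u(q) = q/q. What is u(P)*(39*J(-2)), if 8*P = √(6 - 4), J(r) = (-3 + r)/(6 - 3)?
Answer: -65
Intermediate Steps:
J(r) = -1 + r/3 (J(r) = (-3 + r)/3 = (-3 + r)*(⅓) = -1 + r/3)
P = √2/8 (P = √(6 - 4)/8 = √2/8 ≈ 0.17678)
u(q) = 1
u(P)*(39*J(-2)) = 1*(39*(-1 + (⅓)*(-2))) = 1*(39*(-1 - ⅔)) = 1*(39*(-5/3)) = 1*(-65) = -65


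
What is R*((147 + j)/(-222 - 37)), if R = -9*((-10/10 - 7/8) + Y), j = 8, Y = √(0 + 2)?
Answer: -20925/2072 + 1395*√2/259 ≈ -2.4818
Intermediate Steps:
Y = √2 ≈ 1.4142
R = 135/8 - 9*√2 (R = -9*((-10/10 - 7/8) + √2) = -9*((-10*⅒ - 7*⅛) + √2) = -9*((-1 - 7/8) + √2) = -9*(-15/8 + √2) = 135/8 - 9*√2 ≈ 4.1471)
R*((147 + j)/(-222 - 37)) = (135/8 - 9*√2)*((147 + 8)/(-222 - 37)) = (135/8 - 9*√2)*(155/(-259)) = (135/8 - 9*√2)*(155*(-1/259)) = (135/8 - 9*√2)*(-155/259) = -20925/2072 + 1395*√2/259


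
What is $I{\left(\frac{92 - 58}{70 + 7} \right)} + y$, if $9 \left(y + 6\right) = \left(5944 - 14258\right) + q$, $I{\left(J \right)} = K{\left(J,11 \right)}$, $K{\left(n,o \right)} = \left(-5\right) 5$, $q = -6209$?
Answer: $- \frac{4934}{3} \approx -1644.7$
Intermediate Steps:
$K{\left(n,o \right)} = -25$
$I{\left(J \right)} = -25$
$y = - \frac{4859}{3}$ ($y = -6 + \frac{\left(5944 - 14258\right) - 6209}{9} = -6 + \frac{-8314 - 6209}{9} = -6 + \frac{1}{9} \left(-14523\right) = -6 - \frac{4841}{3} = - \frac{4859}{3} \approx -1619.7$)
$I{\left(\frac{92 - 58}{70 + 7} \right)} + y = -25 - \frac{4859}{3} = - \frac{4934}{3}$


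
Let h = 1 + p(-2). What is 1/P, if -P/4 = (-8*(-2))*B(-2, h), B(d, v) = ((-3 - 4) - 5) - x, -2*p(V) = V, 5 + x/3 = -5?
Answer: -1/1152 ≈ -0.00086806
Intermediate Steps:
x = -30 (x = -15 + 3*(-5) = -15 - 15 = -30)
p(V) = -V/2
h = 2 (h = 1 - ½*(-2) = 1 + 1 = 2)
B(d, v) = 18 (B(d, v) = ((-3 - 4) - 5) - 1*(-30) = (-7 - 5) + 30 = -12 + 30 = 18)
P = -1152 (P = -4*(-8*(-2))*18 = -64*18 = -4*288 = -1152)
1/P = 1/(-1152) = -1/1152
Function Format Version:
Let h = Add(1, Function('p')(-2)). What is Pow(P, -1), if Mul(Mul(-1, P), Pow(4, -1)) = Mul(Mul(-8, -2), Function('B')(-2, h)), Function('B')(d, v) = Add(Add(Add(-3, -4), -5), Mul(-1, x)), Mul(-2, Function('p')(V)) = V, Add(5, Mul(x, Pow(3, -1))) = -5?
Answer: Rational(-1, 1152) ≈ -0.00086806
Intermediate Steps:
x = -30 (x = Add(-15, Mul(3, -5)) = Add(-15, -15) = -30)
Function('p')(V) = Mul(Rational(-1, 2), V)
h = 2 (h = Add(1, Mul(Rational(-1, 2), -2)) = Add(1, 1) = 2)
Function('B')(d, v) = 18 (Function('B')(d, v) = Add(Add(Add(-3, -4), -5), Mul(-1, -30)) = Add(Add(-7, -5), 30) = Add(-12, 30) = 18)
P = -1152 (P = Mul(-4, Mul(Mul(-8, -2), 18)) = Mul(-4, Mul(16, 18)) = Mul(-4, 288) = -1152)
Pow(P, -1) = Pow(-1152, -1) = Rational(-1, 1152)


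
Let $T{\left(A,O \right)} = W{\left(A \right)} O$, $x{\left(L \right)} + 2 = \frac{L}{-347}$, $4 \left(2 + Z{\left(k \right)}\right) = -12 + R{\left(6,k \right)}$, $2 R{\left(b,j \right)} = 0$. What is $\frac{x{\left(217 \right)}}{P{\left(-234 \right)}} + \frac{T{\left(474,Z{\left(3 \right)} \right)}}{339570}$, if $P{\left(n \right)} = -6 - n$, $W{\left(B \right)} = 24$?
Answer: $- \frac{1180897}{99501556} \approx -0.011868$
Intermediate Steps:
$R{\left(b,j \right)} = 0$ ($R{\left(b,j \right)} = \frac{1}{2} \cdot 0 = 0$)
$Z{\left(k \right)} = -5$ ($Z{\left(k \right)} = -2 + \frac{-12 + 0}{4} = -2 + \frac{1}{4} \left(-12\right) = -2 - 3 = -5$)
$x{\left(L \right)} = -2 - \frac{L}{347}$ ($x{\left(L \right)} = -2 + \frac{L}{-347} = -2 + L \left(- \frac{1}{347}\right) = -2 - \frac{L}{347}$)
$T{\left(A,O \right)} = 24 O$
$\frac{x{\left(217 \right)}}{P{\left(-234 \right)}} + \frac{T{\left(474,Z{\left(3 \right)} \right)}}{339570} = \frac{-2 - \frac{217}{347}}{-6 - -234} + \frac{24 \left(-5\right)}{339570} = \frac{-2 - \frac{217}{347}}{-6 + 234} - \frac{4}{11319} = - \frac{911}{347 \cdot 228} - \frac{4}{11319} = \left(- \frac{911}{347}\right) \frac{1}{228} - \frac{4}{11319} = - \frac{911}{79116} - \frac{4}{11319} = - \frac{1180897}{99501556}$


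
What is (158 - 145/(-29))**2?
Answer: 26569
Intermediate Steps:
(158 - 145/(-29))**2 = (158 - 145*(-1/29))**2 = (158 + 5)**2 = 163**2 = 26569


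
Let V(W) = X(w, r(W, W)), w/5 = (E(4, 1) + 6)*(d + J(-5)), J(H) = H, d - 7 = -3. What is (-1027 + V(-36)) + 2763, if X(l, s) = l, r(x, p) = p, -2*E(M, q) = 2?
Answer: 1711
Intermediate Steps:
d = 4 (d = 7 - 3 = 4)
E(M, q) = -1 (E(M, q) = -½*2 = -1)
w = -25 (w = 5*((-1 + 6)*(4 - 5)) = 5*(5*(-1)) = 5*(-5) = -25)
V(W) = -25
(-1027 + V(-36)) + 2763 = (-1027 - 25) + 2763 = -1052 + 2763 = 1711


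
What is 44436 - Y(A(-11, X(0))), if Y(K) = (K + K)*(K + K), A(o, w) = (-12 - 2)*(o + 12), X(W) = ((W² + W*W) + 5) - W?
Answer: 43652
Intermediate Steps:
X(W) = 5 - W + 2*W² (X(W) = ((W² + W²) + 5) - W = (2*W² + 5) - W = (5 + 2*W²) - W = 5 - W + 2*W²)
A(o, w) = -168 - 14*o (A(o, w) = -14*(12 + o) = -168 - 14*o)
Y(K) = 4*K² (Y(K) = (2*K)*(2*K) = 4*K²)
44436 - Y(A(-11, X(0))) = 44436 - 4*(-168 - 14*(-11))² = 44436 - 4*(-168 + 154)² = 44436 - 4*(-14)² = 44436 - 4*196 = 44436 - 1*784 = 44436 - 784 = 43652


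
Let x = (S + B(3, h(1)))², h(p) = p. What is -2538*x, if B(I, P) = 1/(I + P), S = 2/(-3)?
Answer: -3525/8 ≈ -440.63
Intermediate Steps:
S = -⅔ (S = 2*(-⅓) = -⅔ ≈ -0.66667)
x = 25/144 (x = (-⅔ + 1/(3 + 1))² = (-⅔ + 1/4)² = (-⅔ + ¼)² = (-5/12)² = 25/144 ≈ 0.17361)
-2538*x = -2538*25/144 = -3525/8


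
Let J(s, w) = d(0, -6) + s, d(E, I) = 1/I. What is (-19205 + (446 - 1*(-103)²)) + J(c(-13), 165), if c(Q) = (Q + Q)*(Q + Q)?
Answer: -172153/6 ≈ -28692.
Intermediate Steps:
c(Q) = 4*Q² (c(Q) = (2*Q)*(2*Q) = 4*Q²)
J(s, w) = -⅙ + s (J(s, w) = 1/(-6) + s = -⅙ + s)
(-19205 + (446 - 1*(-103)²)) + J(c(-13), 165) = (-19205 + (446 - 1*(-103)²)) + (-⅙ + 4*(-13)²) = (-19205 + (446 - 1*10609)) + (-⅙ + 4*169) = (-19205 + (446 - 10609)) + (-⅙ + 676) = (-19205 - 10163) + 4055/6 = -29368 + 4055/6 = -172153/6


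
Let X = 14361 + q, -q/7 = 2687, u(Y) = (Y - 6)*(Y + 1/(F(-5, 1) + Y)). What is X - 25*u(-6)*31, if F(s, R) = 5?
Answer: -69548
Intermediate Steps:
u(Y) = (-6 + Y)*(Y + 1/(5 + Y)) (u(Y) = (Y - 6)*(Y + 1/(5 + Y)) = (-6 + Y)*(Y + 1/(5 + Y)))
q = -18809 (q = -7*2687 = -18809)
X = -4448 (X = 14361 - 18809 = -4448)
X - 25*u(-6)*31 = -4448 - 25*((-6 + (-6)³ - 1*(-6)² - 29*(-6))/(5 - 6))*31 = -4448 - 25*((-6 - 216 - 1*36 + 174)/(-1))*31 = -4448 - 25*(-(-6 - 216 - 36 + 174))*31 = -4448 - 25*(-1*(-84))*31 = -4448 - 25*84*31 = -4448 - 2100*31 = -4448 - 1*65100 = -4448 - 65100 = -69548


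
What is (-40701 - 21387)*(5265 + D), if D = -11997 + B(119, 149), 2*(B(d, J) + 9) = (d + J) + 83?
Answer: 407638764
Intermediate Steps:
B(d, J) = 65/2 + J/2 + d/2 (B(d, J) = -9 + ((d + J) + 83)/2 = -9 + ((J + d) + 83)/2 = -9 + (83 + J + d)/2 = -9 + (83/2 + J/2 + d/2) = 65/2 + J/2 + d/2)
D = -23661/2 (D = -11997 + (65/2 + (½)*149 + (½)*119) = -11997 + (65/2 + 149/2 + 119/2) = -11997 + 333/2 = -23661/2 ≈ -11831.)
(-40701 - 21387)*(5265 + D) = (-40701 - 21387)*(5265 - 23661/2) = -62088*(-13131/2) = 407638764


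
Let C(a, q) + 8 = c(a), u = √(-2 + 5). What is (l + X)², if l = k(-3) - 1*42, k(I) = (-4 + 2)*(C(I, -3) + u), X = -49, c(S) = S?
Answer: 4773 + 276*√3 ≈ 5251.0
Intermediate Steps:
u = √3 ≈ 1.7320
C(a, q) = -8 + a
k(I) = 16 - 2*I - 2*√3 (k(I) = (-4 + 2)*((-8 + I) + √3) = -2*(-8 + I + √3) = 16 - 2*I - 2*√3)
l = -20 - 2*√3 (l = (16 - 2*(-3) - 2*√3) - 1*42 = (16 + 6 - 2*√3) - 42 = (22 - 2*√3) - 42 = -20 - 2*√3 ≈ -23.464)
(l + X)² = ((-20 - 2*√3) - 49)² = (-69 - 2*√3)²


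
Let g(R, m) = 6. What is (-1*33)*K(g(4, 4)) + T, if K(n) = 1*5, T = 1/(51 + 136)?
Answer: -30854/187 ≈ -164.99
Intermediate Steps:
T = 1/187 ≈ 0.0053476
K(n) = 5
(-1*33)*K(g(4, 4)) + T = -1*33*5 + 1/187 = -33*5 + 1/187 = -165 + 1/187 = -30854/187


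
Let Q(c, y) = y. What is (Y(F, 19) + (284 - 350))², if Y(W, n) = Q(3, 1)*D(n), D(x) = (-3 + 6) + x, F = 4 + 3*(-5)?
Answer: 1936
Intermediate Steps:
F = -11 (F = 4 - 15 = -11)
D(x) = 3 + x
Y(W, n) = 3 + n (Y(W, n) = 1*(3 + n) = 3 + n)
(Y(F, 19) + (284 - 350))² = ((3 + 19) + (284 - 350))² = (22 - 66)² = (-44)² = 1936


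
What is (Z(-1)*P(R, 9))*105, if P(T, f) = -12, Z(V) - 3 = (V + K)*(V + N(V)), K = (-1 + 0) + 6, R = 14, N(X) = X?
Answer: 6300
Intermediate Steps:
K = 5 (K = -1 + 6 = 5)
Z(V) = 3 + 2*V*(5 + V) (Z(V) = 3 + (V + 5)*(V + V) = 3 + (5 + V)*(2*V) = 3 + 2*V*(5 + V))
(Z(-1)*P(R, 9))*105 = ((3 + 2*(-1)² + 10*(-1))*(-12))*105 = ((3 + 2*1 - 10)*(-12))*105 = ((3 + 2 - 10)*(-12))*105 = -5*(-12)*105 = 60*105 = 6300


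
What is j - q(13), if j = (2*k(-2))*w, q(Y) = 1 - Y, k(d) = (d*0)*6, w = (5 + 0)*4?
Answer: 12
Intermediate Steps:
w = 20 (w = 5*4 = 20)
k(d) = 0 (k(d) = 0*6 = 0)
j = 0 (j = (2*0)*20 = 0*20 = 0)
j - q(13) = 0 - (1 - 1*13) = 0 - (1 - 13) = 0 - 1*(-12) = 0 + 12 = 12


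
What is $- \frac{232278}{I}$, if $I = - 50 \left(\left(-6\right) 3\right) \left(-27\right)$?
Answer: $\frac{38713}{4050} \approx 9.5588$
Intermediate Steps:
$I = -24300$ ($I = \left(-50\right) \left(-18\right) \left(-27\right) = 900 \left(-27\right) = -24300$)
$- \frac{232278}{I} = - \frac{232278}{-24300} = \left(-232278\right) \left(- \frac{1}{24300}\right) = \frac{38713}{4050}$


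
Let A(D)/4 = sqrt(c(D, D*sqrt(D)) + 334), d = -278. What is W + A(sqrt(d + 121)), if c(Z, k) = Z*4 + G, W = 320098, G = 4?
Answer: 320098 + 4*sqrt(338 + 4*I*sqrt(157)) ≈ 3.2017e+5 + 5.4375*I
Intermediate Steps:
c(Z, k) = 4 + 4*Z (c(Z, k) = Z*4 + 4 = 4*Z + 4 = 4 + 4*Z)
A(D) = 4*sqrt(338 + 4*D) (A(D) = 4*sqrt((4 + 4*D) + 334) = 4*sqrt(338 + 4*D))
W + A(sqrt(d + 121)) = 320098 + 4*sqrt(338 + 4*sqrt(-278 + 121)) = 320098 + 4*sqrt(338 + 4*sqrt(-157)) = 320098 + 4*sqrt(338 + 4*(I*sqrt(157))) = 320098 + 4*sqrt(338 + 4*I*sqrt(157))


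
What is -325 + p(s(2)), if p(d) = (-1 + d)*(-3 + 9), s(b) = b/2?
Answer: -325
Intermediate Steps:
s(b) = b/2 (s(b) = b*(½) = b/2)
p(d) = -6 + 6*d (p(d) = (-1 + d)*6 = -6 + 6*d)
-325 + p(s(2)) = -325 + (-6 + 6*((½)*2)) = -325 + (-6 + 6*1) = -325 + (-6 + 6) = -325 + 0 = -325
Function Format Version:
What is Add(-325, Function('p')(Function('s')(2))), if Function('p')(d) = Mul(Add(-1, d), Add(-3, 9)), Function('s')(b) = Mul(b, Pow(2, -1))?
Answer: -325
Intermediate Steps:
Function('s')(b) = Mul(Rational(1, 2), b) (Function('s')(b) = Mul(b, Rational(1, 2)) = Mul(Rational(1, 2), b))
Function('p')(d) = Add(-6, Mul(6, d)) (Function('p')(d) = Mul(Add(-1, d), 6) = Add(-6, Mul(6, d)))
Add(-325, Function('p')(Function('s')(2))) = Add(-325, Add(-6, Mul(6, Mul(Rational(1, 2), 2)))) = Add(-325, Add(-6, Mul(6, 1))) = Add(-325, Add(-6, 6)) = Add(-325, 0) = -325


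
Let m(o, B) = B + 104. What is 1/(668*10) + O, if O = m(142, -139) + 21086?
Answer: 140620681/6680 ≈ 21051.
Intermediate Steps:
m(o, B) = 104 + B
O = 21051 (O = (104 - 139) + 21086 = -35 + 21086 = 21051)
1/(668*10) + O = 1/(668*10) + 21051 = 1/6680 + 21051 = 140620681/6680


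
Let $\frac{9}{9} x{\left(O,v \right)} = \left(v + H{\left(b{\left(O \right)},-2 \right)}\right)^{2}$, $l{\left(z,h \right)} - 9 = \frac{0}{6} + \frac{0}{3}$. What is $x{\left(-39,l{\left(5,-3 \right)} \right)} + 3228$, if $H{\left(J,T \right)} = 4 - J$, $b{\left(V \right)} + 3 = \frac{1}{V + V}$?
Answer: $\frac{21199153}{6084} \approx 3484.4$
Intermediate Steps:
$b{\left(V \right)} = -3 + \frac{1}{2 V}$ ($b{\left(V \right)} = -3 + \frac{1}{V + V} = -3 + \frac{1}{2 V}$)
$l{\left(z,h \right)} = 9$ ($l{\left(z,h \right)} = 9 + \left(\frac{0}{6} + \frac{0}{3}\right) = 9 + \left(0 \cdot \frac{1}{6} + 0 \cdot \frac{1}{3}\right) = 9 + \left(0 + 0\right) = 9 + 0 = 9$)
$x{\left(O,v \right)} = \left(7 + v - \frac{1}{2 O}\right)^{2}$ ($x{\left(O,v \right)} = \left(v + \left(4 - \left(-3 + \frac{1}{2 O}\right)\right)\right)^{2} = \left(v + \left(4 + \left(3 - \frac{1}{2 O}\right)\right)\right)^{2} = \left(v + \left(7 - \frac{1}{2 O}\right)\right)^{2} = \left(7 + v - \frac{1}{2 O}\right)^{2}$)
$x{\left(-39,l{\left(5,-3 \right)} \right)} + 3228 = \frac{\left(-1 + 2 \left(-39\right) \left(7 + 9\right)\right)^{2}}{4 \cdot 1521} + 3228 = \frac{1}{4} \cdot \frac{1}{1521} \left(-1 + 2 \left(-39\right) 16\right)^{2} + 3228 = \frac{1}{4} \cdot \frac{1}{1521} \left(-1 - 1248\right)^{2} + 3228 = \frac{1}{4} \cdot \frac{1}{1521} \left(-1249\right)^{2} + 3228 = \frac{1}{4} \cdot \frac{1}{1521} \cdot 1560001 + 3228 = \frac{1560001}{6084} + 3228 = \frac{21199153}{6084}$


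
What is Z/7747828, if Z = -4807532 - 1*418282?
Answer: -237537/352174 ≈ -0.67449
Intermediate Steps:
Z = -5225814 (Z = -4807532 - 418282 = -5225814)
Z/7747828 = -5225814/7747828 = -5225814*1/7747828 = -237537/352174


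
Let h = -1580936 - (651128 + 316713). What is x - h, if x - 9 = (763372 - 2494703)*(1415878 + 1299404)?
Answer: -4701049351556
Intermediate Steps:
x = -4701051900333 (x = 9 + (763372 - 2494703)*(1415878 + 1299404) = 9 - 1731331*2715282 = 9 - 4701051900342 = -4701051900333)
h = -2548777 (h = -1580936 - 1*967841 = -1580936 - 967841 = -2548777)
x - h = -4701051900333 - 1*(-2548777) = -4701051900333 + 2548777 = -4701049351556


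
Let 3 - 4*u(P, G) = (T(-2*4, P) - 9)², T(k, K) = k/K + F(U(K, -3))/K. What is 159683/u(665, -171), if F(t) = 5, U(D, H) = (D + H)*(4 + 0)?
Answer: -282463258700/34529469 ≈ -8180.4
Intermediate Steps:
U(D, H) = 4*D + 4*H (U(D, H) = (D + H)*4 = 4*D + 4*H)
T(k, K) = 5/K + k/K (T(k, K) = k/K + 5/K = 5/K + k/K)
u(P, G) = ¾ - (-9 - 3/P)²/4 (u(P, G) = ¾ - ((5 - 2*4)/P - 9)²/4 = ¾ - ((5 - 8)/P - 9)²/4 = ¾ - (-3/P - 9)²/4 = ¾ - (-9 - 3/P)²/4)
159683/u(665, -171) = 159683/(((¾)*(-3 - 26*665² - 18*665)/665²)) = 159683/(((¾)*(1/442225)*(-3 - 26*442225 - 11970))) = 159683/(((¾)*(1/442225)*(-3 - 11497850 - 11970))) = 159683/(((¾)*(1/442225)*(-11509823))) = 159683/(-34529469/1768900) = 159683*(-1768900/34529469) = -282463258700/34529469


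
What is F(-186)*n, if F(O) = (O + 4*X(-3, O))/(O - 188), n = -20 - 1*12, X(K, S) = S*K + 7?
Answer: 1952/11 ≈ 177.45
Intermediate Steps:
X(K, S) = 7 + K*S (X(K, S) = K*S + 7 = 7 + K*S)
n = -32 (n = -20 - 12 = -32)
F(O) = (28 - 11*O)/(-188 + O) (F(O) = (O + 4*(7 - 3*O))/(O - 188) = (O + (28 - 12*O))/(-188 + O) = (28 - 11*O)/(-188 + O))
F(-186)*n = ((28 - 11*(-186))/(-188 - 186))*(-32) = ((28 + 2046)/(-374))*(-32) = -1/374*2074*(-32) = -61/11*(-32) = 1952/11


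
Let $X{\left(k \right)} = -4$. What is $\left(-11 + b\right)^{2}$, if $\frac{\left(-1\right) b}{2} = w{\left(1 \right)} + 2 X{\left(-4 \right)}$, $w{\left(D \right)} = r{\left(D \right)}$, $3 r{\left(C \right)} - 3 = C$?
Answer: $\frac{49}{9} \approx 5.4444$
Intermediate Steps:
$r{\left(C \right)} = 1 + \frac{C}{3}$
$w{\left(D \right)} = 1 + \frac{D}{3}$
$b = \frac{40}{3}$ ($b = - 2 \left(\left(1 + \frac{1}{3} \cdot 1\right) + 2 \left(-4\right)\right) = - 2 \left(\left(1 + \frac{1}{3}\right) - 8\right) = - 2 \left(\frac{4}{3} - 8\right) = \left(-2\right) \left(- \frac{20}{3}\right) = \frac{40}{3} \approx 13.333$)
$\left(-11 + b\right)^{2} = \left(-11 + \frac{40}{3}\right)^{2} = \left(\frac{7}{3}\right)^{2} = \frac{49}{9}$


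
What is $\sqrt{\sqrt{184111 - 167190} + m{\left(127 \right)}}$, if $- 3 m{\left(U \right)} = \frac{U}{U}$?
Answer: $\frac{\sqrt{-3 + 9 \sqrt{16921}}}{3} \approx 11.391$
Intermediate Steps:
$m{\left(U \right)} = - \frac{1}{3}$ ($m{\left(U \right)} = - \frac{U \frac{1}{U}}{3} = \left(- \frac{1}{3}\right) 1 = - \frac{1}{3}$)
$\sqrt{\sqrt{184111 - 167190} + m{\left(127 \right)}} = \sqrt{\sqrt{184111 - 167190} - \frac{1}{3}} = \sqrt{\sqrt{16921} - \frac{1}{3}} = \sqrt{- \frac{1}{3} + \sqrt{16921}}$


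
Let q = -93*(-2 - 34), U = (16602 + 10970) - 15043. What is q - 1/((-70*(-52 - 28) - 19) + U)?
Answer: 60632279/18110 ≈ 3348.0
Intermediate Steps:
U = 12529 (U = 27572 - 15043 = 12529)
q = 3348 (q = -93*(-36) = 3348)
q - 1/((-70*(-52 - 28) - 19) + U) = 3348 - 1/((-70*(-52 - 28) - 19) + 12529) = 3348 - 1/((-70*(-80) - 19) + 12529) = 3348 - 1/((5600 - 19) + 12529) = 3348 - 1/(5581 + 12529) = 3348 - 1/18110 = 60632279/18110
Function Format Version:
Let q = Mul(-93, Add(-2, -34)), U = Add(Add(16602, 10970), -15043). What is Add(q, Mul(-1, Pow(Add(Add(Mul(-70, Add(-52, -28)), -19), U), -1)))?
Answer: Rational(60632279, 18110) ≈ 3348.0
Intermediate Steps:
U = 12529 (U = Add(27572, -15043) = 12529)
q = 3348 (q = Mul(-93, -36) = 3348)
Add(q, Mul(-1, Pow(Add(Add(Mul(-70, Add(-52, -28)), -19), U), -1))) = Add(3348, Mul(-1, Pow(Add(Add(Mul(-70, Add(-52, -28)), -19), 12529), -1))) = Add(3348, Mul(-1, Pow(Add(Add(Mul(-70, -80), -19), 12529), -1))) = Add(3348, Mul(-1, Pow(Add(Add(5600, -19), 12529), -1))) = Add(3348, Mul(-1, Pow(Add(5581, 12529), -1))) = Add(3348, Mul(-1, Pow(18110, -1))) = Add(3348, Mul(-1, Rational(1, 18110))) = Add(3348, Rational(-1, 18110)) = Rational(60632279, 18110)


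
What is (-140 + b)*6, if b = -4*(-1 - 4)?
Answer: -720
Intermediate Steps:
b = 20 (b = -4*(-5) = 20)
(-140 + b)*6 = (-140 + 20)*6 = -120*6 = -720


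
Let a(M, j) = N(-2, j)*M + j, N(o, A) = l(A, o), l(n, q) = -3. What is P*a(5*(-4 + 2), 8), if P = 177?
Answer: 6726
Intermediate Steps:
N(o, A) = -3
a(M, j) = j - 3*M (a(M, j) = -3*M + j = j - 3*M)
P*a(5*(-4 + 2), 8) = 177*(8 - 15*(-4 + 2)) = 177*(8 - 15*(-2)) = 177*(8 - 3*(-10)) = 177*(8 + 30) = 177*38 = 6726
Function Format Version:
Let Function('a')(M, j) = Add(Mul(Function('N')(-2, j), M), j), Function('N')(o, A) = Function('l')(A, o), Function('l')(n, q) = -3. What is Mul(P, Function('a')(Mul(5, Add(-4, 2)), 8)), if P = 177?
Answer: 6726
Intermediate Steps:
Function('N')(o, A) = -3
Function('a')(M, j) = Add(j, Mul(-3, M)) (Function('a')(M, j) = Add(Mul(-3, M), j) = Add(j, Mul(-3, M)))
Mul(P, Function('a')(Mul(5, Add(-4, 2)), 8)) = Mul(177, Add(8, Mul(-3, Mul(5, Add(-4, 2))))) = Mul(177, Add(8, Mul(-3, Mul(5, -2)))) = Mul(177, Add(8, Mul(-3, -10))) = Mul(177, Add(8, 30)) = Mul(177, 38) = 6726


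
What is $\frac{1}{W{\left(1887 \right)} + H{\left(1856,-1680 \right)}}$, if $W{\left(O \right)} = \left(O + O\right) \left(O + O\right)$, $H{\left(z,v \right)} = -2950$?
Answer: $\frac{1}{14240126} \approx 7.0224 \cdot 10^{-8}$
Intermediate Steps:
$W{\left(O \right)} = 4 O^{2}$ ($W{\left(O \right)} = 2 O 2 O = 4 O^{2}$)
$\frac{1}{W{\left(1887 \right)} + H{\left(1856,-1680 \right)}} = \frac{1}{4 \cdot 1887^{2} - 2950} = \frac{1}{4 \cdot 3560769 - 2950} = \frac{1}{14243076 - 2950} = \frac{1}{14240126}$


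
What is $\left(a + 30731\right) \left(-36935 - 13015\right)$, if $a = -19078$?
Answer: $-582067350$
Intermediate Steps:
$\left(a + 30731\right) \left(-36935 - 13015\right) = \left(-19078 + 30731\right) \left(-36935 - 13015\right) = 11653 \left(-49950\right) = -582067350$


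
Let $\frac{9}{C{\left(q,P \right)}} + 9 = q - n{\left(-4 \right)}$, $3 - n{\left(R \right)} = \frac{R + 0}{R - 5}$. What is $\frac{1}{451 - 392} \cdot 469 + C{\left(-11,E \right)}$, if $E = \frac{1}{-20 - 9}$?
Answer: $\frac{90428}{11977} \approx 7.5501$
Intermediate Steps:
$E = - \frac{1}{29}$ ($E = \frac{1}{-29} = - \frac{1}{29} \approx -0.034483$)
$n{\left(R \right)} = 3 - \frac{R}{-5 + R}$ ($n{\left(R \right)} = 3 - \frac{R + 0}{R - 5} = 3 - \frac{R}{-5 + R}$)
$C{\left(q,P \right)} = \frac{9}{- \frac{104}{9} + q}$ ($C{\left(q,P \right)} = \frac{9}{-9 + \left(q - \frac{-15 + 2 \left(-4\right)}{-5 - 4}\right)} = \frac{9}{-9 + \left(q - \frac{-15 - 8}{-9}\right)} = \frac{9}{-9 + \left(q - \left(- \frac{1}{9}\right) \left(-23\right)\right)} = \frac{9}{-9 + \left(q - \frac{23}{9}\right)} = \frac{9}{-9 + \left(- \frac{23}{9} + q\right)} = \frac{9}{- \frac{104}{9} + q}$)
$\frac{1}{451 - 392} \cdot 469 + C{\left(-11,E \right)} = \frac{1}{451 - 392} \cdot 469 + \frac{81}{-104 + 9 \left(-11\right)} = \frac{1}{59} \cdot 469 + \frac{81}{-104 - 99} = \frac{1}{59} \cdot 469 + \frac{81}{-203} = \frac{469}{59} + 81 \left(- \frac{1}{203}\right) = \frac{469}{59} - \frac{81}{203} = \frac{90428}{11977}$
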